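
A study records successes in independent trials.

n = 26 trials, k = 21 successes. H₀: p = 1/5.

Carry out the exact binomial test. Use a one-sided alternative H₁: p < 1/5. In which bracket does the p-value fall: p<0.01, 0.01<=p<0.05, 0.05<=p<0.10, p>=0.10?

p-value bracket: p>=0.10

Exact binomial: n=26, k=21, p₀=1/5=0.2000
P(X≤21) from Σ C(n,i)·p₀^i·(1−p₀)^(n−i)
p-value (one-sided, H₁ less) = 1.00000
→ bracket: p>=0.10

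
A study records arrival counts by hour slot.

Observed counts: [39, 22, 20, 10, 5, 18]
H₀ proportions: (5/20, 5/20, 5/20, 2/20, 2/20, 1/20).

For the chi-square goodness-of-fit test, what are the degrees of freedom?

df = k − 1 = 6 − 1 = 5

degrees of freedom = 5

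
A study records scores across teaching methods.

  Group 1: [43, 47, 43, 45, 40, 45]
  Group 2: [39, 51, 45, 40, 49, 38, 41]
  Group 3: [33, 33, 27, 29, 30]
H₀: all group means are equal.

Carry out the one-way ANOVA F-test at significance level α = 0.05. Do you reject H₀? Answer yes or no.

Group means [43.83, 43.29, 30.40], grand mean 39.889
SSB = Σnᵢ(x̄ᵢ−x̄)² = 624.316; SSW = ΣΣ(x−x̄ᵢ)² = 213.462
MSB = 624.316/2 = 312.1579; MSW = 213.462/15 = 14.2308
F = MSB/MSW = 21.9354
df = (2, 15)
p-value (upper-tail) = 0.00004
At α=0.05: p < α → reject H₀

reject H₀: yes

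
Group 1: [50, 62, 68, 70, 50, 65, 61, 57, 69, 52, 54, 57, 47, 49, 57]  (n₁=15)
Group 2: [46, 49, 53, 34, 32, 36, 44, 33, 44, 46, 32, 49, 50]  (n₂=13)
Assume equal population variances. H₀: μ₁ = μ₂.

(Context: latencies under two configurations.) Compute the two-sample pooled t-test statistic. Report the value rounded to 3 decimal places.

test statistic = 5.410

x̄₁=57.867, s₁=7.671, n₁=15
x̄₂=42.154, s₂=7.658, n₂=13
s_p² = [14·7.671² + 12·7.658²]/26 = 58.7471
SE = √(s_p²·(1/15+1/13)) = 2.9044
t = (57.867−42.154)/2.9044 = 5.4100
df = 26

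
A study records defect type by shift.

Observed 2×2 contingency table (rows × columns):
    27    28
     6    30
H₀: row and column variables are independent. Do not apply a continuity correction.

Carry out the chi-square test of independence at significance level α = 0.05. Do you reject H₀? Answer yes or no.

Row totals [55, 36], col totals [33, 58], n=91
χ² = (27−19.95)²/19.95 + (28−35.05)²/35.05 + (6−13.05)²/13.05 + (30−22.95)²/22.95 = 9.8970
df = 1
p-value (upper-tail) = 0.00166
At α=0.05: p < α → reject H₀

reject H₀: yes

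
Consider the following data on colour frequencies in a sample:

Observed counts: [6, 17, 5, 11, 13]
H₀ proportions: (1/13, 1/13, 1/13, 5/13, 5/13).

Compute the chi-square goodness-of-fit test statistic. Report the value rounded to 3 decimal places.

n = 52; E_i = n·p_i = [4.00, 4.00, 4.00, 20.00, 20.00]
χ² = (6−4.00)²/4.00 + (17−4.00)²/4.00 + (5−4.00)²/4.00 + (11−20.00)²/20.00 + (13−20.00)²/20.00 = 50.0000
df = 4

test statistic = 50.000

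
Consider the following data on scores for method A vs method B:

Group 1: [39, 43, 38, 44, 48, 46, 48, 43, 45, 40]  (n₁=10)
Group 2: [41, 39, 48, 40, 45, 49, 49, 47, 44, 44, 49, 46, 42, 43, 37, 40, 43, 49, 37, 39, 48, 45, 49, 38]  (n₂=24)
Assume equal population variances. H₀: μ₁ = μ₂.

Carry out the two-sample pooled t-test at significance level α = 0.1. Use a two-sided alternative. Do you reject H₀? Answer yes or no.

reject H₀: no

x̄₁=43.400, s₁=3.534, n₁=10
x̄₂=43.792, s₂=4.180, n₂=24
s_p² = [9·3.534² + 23·4.180²]/32 = 16.0737
SE = √(s_p²·(1/10+1/24)) = 1.5090
t = (43.400−43.792)/1.5090 = -0.2596
df = 32
p-value (two-sided) = 0.79687
At α=0.1: p ≥ α → fail to reject H₀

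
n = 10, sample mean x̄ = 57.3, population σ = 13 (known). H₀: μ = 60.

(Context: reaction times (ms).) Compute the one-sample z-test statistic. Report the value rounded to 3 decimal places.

SE = σ/√n = 13/√10 = 4.1110
z = (x̄−μ₀)/SE = (57.3−60)/4.1110 = -0.6568

test statistic = -0.657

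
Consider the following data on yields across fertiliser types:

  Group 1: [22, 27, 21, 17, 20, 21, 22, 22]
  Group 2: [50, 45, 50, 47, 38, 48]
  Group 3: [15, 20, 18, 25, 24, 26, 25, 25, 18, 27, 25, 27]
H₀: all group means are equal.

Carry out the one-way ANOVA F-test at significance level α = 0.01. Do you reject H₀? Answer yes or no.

Group means [21.50, 46.33, 22.92], grand mean 27.885
SSB = Σnᵢ(x̄ᵢ−x̄)² = 2664.404; SSW = ΣΣ(x−x̄ᵢ)² = 336.250
MSB = 2664.404/2 = 1332.2019; MSW = 336.250/23 = 14.6196
F = MSB/MSW = 91.1246
df = (2, 23)
p-value (upper-tail) = 0.00000
At α=0.01: p < α → reject H₀

reject H₀: yes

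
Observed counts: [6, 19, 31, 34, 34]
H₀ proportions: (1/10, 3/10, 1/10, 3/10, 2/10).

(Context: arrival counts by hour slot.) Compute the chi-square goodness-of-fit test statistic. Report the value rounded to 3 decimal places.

test statistic = 43.796

n = 124; E_i = n·p_i = [12.40, 37.20, 12.40, 37.20, 24.80]
χ² = (6−12.40)²/12.40 + (19−37.20)²/37.20 + (31−12.40)²/12.40 + (34−37.20)²/37.20 + (34−24.80)²/24.80 = 43.7957
df = 4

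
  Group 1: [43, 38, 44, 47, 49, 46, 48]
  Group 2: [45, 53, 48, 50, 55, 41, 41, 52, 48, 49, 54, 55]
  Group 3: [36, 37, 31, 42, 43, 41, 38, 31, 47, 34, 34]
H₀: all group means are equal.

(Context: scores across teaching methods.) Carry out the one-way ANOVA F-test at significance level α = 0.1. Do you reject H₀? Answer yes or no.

reject H₀: yes

Group means [45.00, 49.25, 37.64], grand mean 44.000
SSB = Σnᵢ(x̄ᵢ−x̄)² = 783.205; SSW = ΣΣ(x−x̄ᵢ)² = 616.795
MSB = 783.205/2 = 391.6023; MSW = 616.795/27 = 22.8443
F = MSB/MSW = 17.1422
df = (2, 27)
p-value (upper-tail) = 0.00002
At α=0.1: p < α → reject H₀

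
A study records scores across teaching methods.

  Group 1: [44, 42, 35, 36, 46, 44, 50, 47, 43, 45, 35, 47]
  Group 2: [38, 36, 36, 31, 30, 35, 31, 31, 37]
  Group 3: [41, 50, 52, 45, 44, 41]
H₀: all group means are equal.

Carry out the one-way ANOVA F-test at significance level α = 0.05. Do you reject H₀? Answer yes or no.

reject H₀: yes

Group means [42.83, 33.89, 45.50], grand mean 40.444
SSB = Σnᵢ(x̄ᵢ−x̄)² = 608.611; SSW = ΣΣ(x−x̄ᵢ)² = 456.056
MSB = 608.611/2 = 304.3056; MSW = 456.056/24 = 19.0023
F = MSB/MSW = 16.0141
df = (2, 24)
p-value (upper-tail) = 0.00004
At α=0.05: p < α → reject H₀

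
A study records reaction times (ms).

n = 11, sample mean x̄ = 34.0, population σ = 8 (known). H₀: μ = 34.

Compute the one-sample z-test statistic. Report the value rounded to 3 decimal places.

SE = σ/√n = 8/√11 = 2.4121
z = (x̄−μ₀)/SE = (34.0−34)/2.4121 = 0.0000

test statistic = 0.000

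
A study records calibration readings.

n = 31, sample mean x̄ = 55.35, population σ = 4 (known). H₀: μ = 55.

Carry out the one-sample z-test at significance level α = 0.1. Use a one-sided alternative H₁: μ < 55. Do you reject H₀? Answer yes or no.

SE = σ/√n = 4/√31 = 0.7184
z = (x̄−μ₀)/SE = (55.35−55)/0.7184 = 0.4872
p-value (one-sided, H₁ less) = 0.68693
At α=0.1: p ≥ α → fail to reject H₀

reject H₀: no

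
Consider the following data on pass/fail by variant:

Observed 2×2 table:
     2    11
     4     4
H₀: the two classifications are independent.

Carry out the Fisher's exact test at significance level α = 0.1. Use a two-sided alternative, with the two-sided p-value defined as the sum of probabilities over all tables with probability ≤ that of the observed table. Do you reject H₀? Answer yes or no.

reject H₀: no

Margins: r₁=13, r₂=8, c₁=6, c₂=15, n=21
p_obs = C(13,2)·C(8,4)/C(21,6); sum pmf over tables with pmf ≤ p_obs
p-value (two-sided) = 0.14617
At α=0.1: p ≥ α → fail to reject H₀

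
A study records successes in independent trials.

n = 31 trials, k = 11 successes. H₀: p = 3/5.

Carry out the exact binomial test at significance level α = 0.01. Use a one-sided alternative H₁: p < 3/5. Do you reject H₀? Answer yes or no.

reject H₀: yes

Exact binomial: n=31, k=11, p₀=3/5=0.6000
P(X≤11) from Σ C(n,i)·p₀^i·(1−p₀)^(n−i)
p-value (one-sided, H₁ less) = 0.00503
At α=0.01: p < α → reject H₀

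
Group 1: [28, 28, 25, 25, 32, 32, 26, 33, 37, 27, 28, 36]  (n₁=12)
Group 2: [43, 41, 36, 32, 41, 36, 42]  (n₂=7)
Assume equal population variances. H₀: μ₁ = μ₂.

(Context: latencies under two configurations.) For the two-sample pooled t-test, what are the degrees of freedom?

df = n₁ + n₂ − 2 = 12 + 7 − 2 = 17

degrees of freedom = 17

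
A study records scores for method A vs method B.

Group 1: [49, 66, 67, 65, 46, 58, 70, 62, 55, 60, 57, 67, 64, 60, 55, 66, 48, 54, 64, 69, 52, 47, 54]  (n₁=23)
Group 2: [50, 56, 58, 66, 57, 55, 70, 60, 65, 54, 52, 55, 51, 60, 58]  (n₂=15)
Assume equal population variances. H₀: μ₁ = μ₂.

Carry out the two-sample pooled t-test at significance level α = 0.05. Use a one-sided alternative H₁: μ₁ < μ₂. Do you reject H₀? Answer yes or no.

reject H₀: no

x̄₁=58.913, s₁=7.428, n₁=23
x̄₂=57.800, s₂=5.685, n₂=15
s_p² = [22·7.428² + 14·5.685²]/36 = 46.2841
SE = √(s_p²·(1/23+1/15)) = 2.2579
t = (58.913−57.800)/2.2579 = 0.4930
df = 36
p-value (one-sided, H₁ less) = 0.68748
At α=0.05: p ≥ α → fail to reject H₀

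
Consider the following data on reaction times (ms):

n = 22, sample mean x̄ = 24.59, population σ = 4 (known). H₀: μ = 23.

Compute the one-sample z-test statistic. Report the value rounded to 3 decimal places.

test statistic = 1.864

SE = σ/√n = 4/√22 = 0.8528
z = (x̄−μ₀)/SE = (24.59−23)/0.8528 = 1.8644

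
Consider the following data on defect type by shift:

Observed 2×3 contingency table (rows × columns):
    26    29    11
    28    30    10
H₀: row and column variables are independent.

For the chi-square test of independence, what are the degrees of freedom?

df = (r−1)(c−1) = (2−1)·(3−1) = 2

degrees of freedom = 2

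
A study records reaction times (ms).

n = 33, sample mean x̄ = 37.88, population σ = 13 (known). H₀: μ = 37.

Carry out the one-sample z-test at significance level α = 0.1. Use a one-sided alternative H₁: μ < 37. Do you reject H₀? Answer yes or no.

SE = σ/√n = 13/√33 = 2.2630
z = (x̄−μ₀)/SE = (37.88−37)/2.2630 = 0.3889
p-value (one-sided, H₁ less) = 0.65131
At α=0.1: p ≥ α → fail to reject H₀

reject H₀: no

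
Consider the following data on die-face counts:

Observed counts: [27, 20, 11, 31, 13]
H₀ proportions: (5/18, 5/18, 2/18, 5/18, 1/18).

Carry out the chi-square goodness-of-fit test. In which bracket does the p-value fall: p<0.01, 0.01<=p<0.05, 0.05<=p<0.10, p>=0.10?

p-value bracket: 0.01<=p<0.05

n = 102; E_i = n·p_i = [28.33, 28.33, 11.33, 28.33, 5.67]
χ² = (27−28.33)²/28.33 + (20−28.33)²/28.33 + (11−11.33)²/11.33 + (31−28.33)²/28.33 + (13−5.67)²/5.67 = 12.2647
df = 4
p-value (upper-tail) = 0.01549
→ bracket: 0.01<=p<0.05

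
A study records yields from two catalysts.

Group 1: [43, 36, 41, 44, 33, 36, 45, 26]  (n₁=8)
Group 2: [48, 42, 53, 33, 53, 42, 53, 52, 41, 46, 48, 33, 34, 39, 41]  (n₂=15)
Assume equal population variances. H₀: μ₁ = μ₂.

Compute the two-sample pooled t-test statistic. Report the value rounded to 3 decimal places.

test statistic = -1.912

x̄₁=38.000, s₁=6.503, n₁=8
x̄₂=43.867, s₂=7.249, n₂=15
s_p² = [7·6.503² + 14·7.249²]/21 = 49.1302
SE = √(s_p²·(1/8+1/15)) = 3.0687
t = (38.000−43.867)/3.0687 = -1.9118
df = 21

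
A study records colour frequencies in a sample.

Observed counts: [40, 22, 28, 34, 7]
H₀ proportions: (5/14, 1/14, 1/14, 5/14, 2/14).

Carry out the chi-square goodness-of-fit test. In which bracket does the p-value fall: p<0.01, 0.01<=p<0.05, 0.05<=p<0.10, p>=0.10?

n = 131; E_i = n·p_i = [46.79, 9.36, 9.36, 46.79, 18.71]
χ² = (40−46.79)²/46.79 + (22−9.36)²/9.36 + (28−9.36)²/9.36 + (34−46.79)²/46.79 + (7−18.71)²/18.71 = 66.0366
df = 4
p-value (upper-tail) = 0.00000
→ bracket: p<0.01

p-value bracket: p<0.01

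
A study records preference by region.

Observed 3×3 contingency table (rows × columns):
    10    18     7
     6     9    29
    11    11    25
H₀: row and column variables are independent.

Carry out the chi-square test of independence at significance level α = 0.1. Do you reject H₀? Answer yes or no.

Row totals [35, 44, 47], col totals [27, 38, 61], n=126
χ² = (10−7.50)²/7.50 + (18−10.56)²/10.56 + (7−16.94)²/16.94 + (6−9.43)²/9.43 + (9−13.27)²/13.27 + (29−21.30)²/21.30 + (11−10.07)²/10.07 + (11−14.17)²/14.17 + (25−22.75)²/22.75 = 18.3411
df = 4
p-value (upper-tail) = 0.00106
At α=0.1: p < α → reject H₀

reject H₀: yes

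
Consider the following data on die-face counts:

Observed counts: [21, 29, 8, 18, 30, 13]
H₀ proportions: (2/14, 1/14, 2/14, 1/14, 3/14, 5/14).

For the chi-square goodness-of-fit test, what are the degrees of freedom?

degrees of freedom = 5

df = k − 1 = 6 − 1 = 5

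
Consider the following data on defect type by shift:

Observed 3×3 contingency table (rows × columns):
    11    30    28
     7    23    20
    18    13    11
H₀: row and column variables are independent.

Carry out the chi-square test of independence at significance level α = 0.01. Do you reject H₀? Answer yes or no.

Row totals [69, 50, 42], col totals [36, 66, 59], n=161
χ² = (11−15.43)²/15.43 + (30−28.29)²/28.29 + (28−25.29)²/25.29 + (7−11.18)²/11.18 + (23−20.50)²/20.50 + (20−18.32)²/18.32 + (18−9.39)²/9.39 + (13−17.22)²/17.22 + (11−15.39)²/15.39 = 13.8657
df = 4
p-value (upper-tail) = 0.00774
At α=0.01: p < α → reject H₀

reject H₀: yes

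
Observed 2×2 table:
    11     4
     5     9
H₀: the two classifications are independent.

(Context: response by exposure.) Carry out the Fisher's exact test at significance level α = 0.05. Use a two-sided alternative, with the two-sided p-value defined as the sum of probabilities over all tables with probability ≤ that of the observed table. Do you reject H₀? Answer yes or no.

reject H₀: no

Margins: r₁=15, r₂=14, c₁=16, c₂=13, n=29
p_obs = C(15,11)·C(14,5)/C(29,16); sum pmf over tables with pmf ≤ p_obs
p-value (two-sided) = 0.06560
At α=0.05: p ≥ α → fail to reject H₀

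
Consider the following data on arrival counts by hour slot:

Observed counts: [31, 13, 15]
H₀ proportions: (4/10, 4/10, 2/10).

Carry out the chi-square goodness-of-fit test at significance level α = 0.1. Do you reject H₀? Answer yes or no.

n = 59; E_i = n·p_i = [23.60, 23.60, 11.80]
χ² = (31−23.60)²/23.60 + (13−23.60)²/23.60 + (15−11.80)²/11.80 = 7.9492
df = 2
p-value (upper-tail) = 0.01879
At α=0.1: p < α → reject H₀

reject H₀: yes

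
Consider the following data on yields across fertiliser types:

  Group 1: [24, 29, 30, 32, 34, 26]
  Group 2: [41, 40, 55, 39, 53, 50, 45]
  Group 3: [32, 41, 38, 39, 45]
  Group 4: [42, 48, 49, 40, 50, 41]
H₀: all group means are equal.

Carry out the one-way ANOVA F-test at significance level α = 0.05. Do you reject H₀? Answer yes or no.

Group means [29.17, 46.14, 39.00, 45.00], grand mean 40.125
SSB = Σnᵢ(x̄ᵢ−x̄)² = 1122.935; SSW = ΣΣ(x−x̄ᵢ)² = 515.690
MSB = 1122.935/3 = 374.3115; MSW = 515.690/20 = 25.7845
F = MSB/MSW = 14.5169
df = (3, 20)
p-value (upper-tail) = 0.00003
At α=0.05: p < α → reject H₀

reject H₀: yes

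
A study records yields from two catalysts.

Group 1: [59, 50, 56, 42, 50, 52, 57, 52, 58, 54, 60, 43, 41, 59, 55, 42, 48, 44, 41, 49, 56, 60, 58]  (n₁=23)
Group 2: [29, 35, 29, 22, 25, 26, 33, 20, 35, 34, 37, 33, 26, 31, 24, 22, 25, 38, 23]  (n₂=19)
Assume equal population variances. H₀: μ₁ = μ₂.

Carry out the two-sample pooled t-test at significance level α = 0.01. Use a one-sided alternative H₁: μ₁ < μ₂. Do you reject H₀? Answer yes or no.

x̄₁=51.565, s₁=6.687, n₁=23
x̄₂=28.789, s₂=5.613, n₂=19
s_p² = [22·6.687² + 18·5.613²]/40 = 38.7703
SE = √(s_p²·(1/23+1/19)) = 1.9303
t = (51.565−28.789)/1.9303 = 11.7988
df = 40
p-value (one-sided, H₁ less) = 1.00000
At α=0.01: p ≥ α → fail to reject H₀

reject H₀: no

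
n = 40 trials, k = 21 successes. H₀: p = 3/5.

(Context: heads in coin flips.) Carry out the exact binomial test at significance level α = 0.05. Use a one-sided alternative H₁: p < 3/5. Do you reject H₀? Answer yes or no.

reject H₀: no

Exact binomial: n=40, k=21, p₀=3/5=0.6000
P(X≤21) from Σ C(n,i)·p₀^i·(1−p₀)^(n−i)
p-value (one-sided, H₁ less) = 0.20893
At α=0.05: p ≥ α → fail to reject H₀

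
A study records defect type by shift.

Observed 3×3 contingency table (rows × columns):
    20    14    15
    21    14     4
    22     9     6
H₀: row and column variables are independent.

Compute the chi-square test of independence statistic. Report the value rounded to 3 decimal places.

test statistic = 7.351

Row totals [49, 39, 37], col totals [63, 37, 25], n=125
χ² = (20−24.70)²/24.70 + (14−14.50)²/14.50 + (15−9.80)²/9.80 + (21−19.66)²/19.66 + (14−11.54)²/11.54 + (4−7.80)²/7.80 + (22−18.65)²/18.65 + (9−10.95)²/10.95 + (6−7.40)²/7.40 = 7.3506
df = 4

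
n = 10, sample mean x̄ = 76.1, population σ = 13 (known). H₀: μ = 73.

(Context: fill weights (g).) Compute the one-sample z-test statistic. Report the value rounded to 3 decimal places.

SE = σ/√n = 13/√10 = 4.1110
z = (x̄−μ₀)/SE = (76.1−73)/4.1110 = 0.7541

test statistic = 0.754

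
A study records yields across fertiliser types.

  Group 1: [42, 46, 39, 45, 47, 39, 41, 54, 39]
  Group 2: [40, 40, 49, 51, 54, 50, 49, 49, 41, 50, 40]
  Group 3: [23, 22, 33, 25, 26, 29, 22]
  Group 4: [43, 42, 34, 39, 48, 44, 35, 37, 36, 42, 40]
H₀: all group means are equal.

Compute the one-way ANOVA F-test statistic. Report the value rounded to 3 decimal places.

Group means [43.56, 46.64, 25.71, 40.00], grand mean 40.132
SSB = Σnᵢ(x̄ᵢ−x̄)² = 2026.146; SSW = ΣΣ(x−x̄ᵢ)² = 760.196
MSB = 2026.146/3 = 675.3820; MSW = 760.196/34 = 22.3587
F = MSB/MSW = 30.2067
df = (3, 34)

test statistic = 30.207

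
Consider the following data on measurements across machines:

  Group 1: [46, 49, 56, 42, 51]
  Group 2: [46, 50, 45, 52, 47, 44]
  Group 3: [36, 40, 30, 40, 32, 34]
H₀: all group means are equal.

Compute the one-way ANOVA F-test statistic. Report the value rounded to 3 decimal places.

Group means [48.80, 47.33, 35.33], grand mean 43.529
SSB = Σnᵢ(x̄ᵢ−x̄)² = 628.769; SSW = ΣΣ(x−x̄ᵢ)² = 243.467
MSB = 628.769/2 = 314.3843; MSW = 243.467/14 = 17.3905
F = MSB/MSW = 18.0780
df = (2, 14)

test statistic = 18.078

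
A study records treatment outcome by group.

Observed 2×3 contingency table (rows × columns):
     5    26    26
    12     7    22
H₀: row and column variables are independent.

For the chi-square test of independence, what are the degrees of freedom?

df = (r−1)(c−1) = (2−1)·(3−1) = 2

degrees of freedom = 2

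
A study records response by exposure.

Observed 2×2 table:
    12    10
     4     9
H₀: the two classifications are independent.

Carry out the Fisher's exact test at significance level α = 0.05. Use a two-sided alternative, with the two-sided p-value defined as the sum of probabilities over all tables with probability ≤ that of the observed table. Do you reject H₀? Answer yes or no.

reject H₀: no

Margins: r₁=22, r₂=13, c₁=16, c₂=19, n=35
p_obs = C(22,12)·C(13,4)/C(35,16); sum pmf over tables with pmf ≤ p_obs
p-value (two-sided) = 0.29282
At α=0.05: p ≥ α → fail to reject H₀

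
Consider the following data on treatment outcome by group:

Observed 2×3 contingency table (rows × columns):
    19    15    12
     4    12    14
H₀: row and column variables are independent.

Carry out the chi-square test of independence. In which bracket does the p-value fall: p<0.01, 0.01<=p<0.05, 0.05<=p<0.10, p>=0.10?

p-value bracket: 0.01<=p<0.05

Row totals [46, 30], col totals [23, 27, 26], n=76
χ² = (19−13.92)²/13.92 + (15−16.34)²/16.34 + (12−15.74)²/15.74 + (4−9.08)²/9.08 + (12−10.66)²/10.66 + (14−10.26)²/10.26 = 7.2214
df = 2
p-value (upper-tail) = 0.02703
→ bracket: 0.01<=p<0.05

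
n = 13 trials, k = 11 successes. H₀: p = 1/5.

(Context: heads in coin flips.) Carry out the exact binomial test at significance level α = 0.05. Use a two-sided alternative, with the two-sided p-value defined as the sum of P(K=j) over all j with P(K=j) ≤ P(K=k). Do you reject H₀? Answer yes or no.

reject H₀: yes

Exact binomial: n=13, k=11, p₀=1/5=0.2000
P(X=j) = C(n,j)·p₀^j·(1−p₀)^(n−j); p = Σ P(X=j) over j with P(X=j) ≤ P(X=11)
p-value (two-sided) = 0.00000
At α=0.05: p < α → reject H₀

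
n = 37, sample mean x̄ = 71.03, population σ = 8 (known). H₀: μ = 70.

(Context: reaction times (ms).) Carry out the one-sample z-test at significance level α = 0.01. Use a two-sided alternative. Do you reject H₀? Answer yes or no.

reject H₀: no

SE = σ/√n = 8/√37 = 1.3152
z = (x̄−μ₀)/SE = (71.03−70)/1.3152 = 0.7832
p-value (two-sided) = 0.43354
At α=0.01: p ≥ α → fail to reject H₀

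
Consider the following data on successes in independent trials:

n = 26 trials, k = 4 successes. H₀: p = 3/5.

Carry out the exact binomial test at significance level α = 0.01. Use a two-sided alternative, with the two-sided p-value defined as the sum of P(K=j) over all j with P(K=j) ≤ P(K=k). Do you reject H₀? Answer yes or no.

reject H₀: yes

Exact binomial: n=26, k=4, p₀=3/5=0.6000
P(X=j) = C(n,j)·p₀^j·(1−p₀)^(n−j); p = Σ P(X=j) over j with P(X=j) ≤ P(X=4)
p-value (two-sided) = 0.00001
At α=0.01: p < α → reject H₀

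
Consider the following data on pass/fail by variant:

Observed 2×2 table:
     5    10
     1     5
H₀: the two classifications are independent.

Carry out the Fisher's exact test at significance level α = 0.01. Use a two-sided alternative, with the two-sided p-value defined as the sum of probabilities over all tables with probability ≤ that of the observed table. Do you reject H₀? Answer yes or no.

Margins: r₁=15, r₂=6, c₁=6, c₂=15, n=21
p_obs = C(15,5)·C(6,1)/C(21,6); sum pmf over tables with pmf ≤ p_obs
p-value (two-sided) = 0.62268
At α=0.01: p ≥ α → fail to reject H₀

reject H₀: no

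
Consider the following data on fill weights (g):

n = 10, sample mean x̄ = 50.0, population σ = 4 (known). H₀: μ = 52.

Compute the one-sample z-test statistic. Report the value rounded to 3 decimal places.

test statistic = -1.581

SE = σ/√n = 4/√10 = 1.2649
z = (x̄−μ₀)/SE = (50.0−52)/1.2649 = -1.5811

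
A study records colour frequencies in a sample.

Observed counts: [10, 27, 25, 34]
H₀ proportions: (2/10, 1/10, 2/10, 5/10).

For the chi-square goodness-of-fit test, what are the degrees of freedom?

df = k − 1 = 4 − 1 = 3

degrees of freedom = 3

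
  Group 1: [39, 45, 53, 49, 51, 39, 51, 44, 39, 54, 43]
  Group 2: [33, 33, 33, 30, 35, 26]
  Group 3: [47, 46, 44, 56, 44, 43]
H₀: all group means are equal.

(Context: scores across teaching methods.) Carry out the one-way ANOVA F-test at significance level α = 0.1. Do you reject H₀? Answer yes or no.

reject H₀: yes

Group means [46.09, 31.67, 46.67], grand mean 42.478
SSB = Σnᵢ(x̄ᵢ−x̄)² = 950.163; SSW = ΣΣ(x−x̄ᵢ)² = 499.576
MSB = 950.163/2 = 475.0817; MSW = 499.576/20 = 24.9788
F = MSB/MSW = 19.0194
df = (2, 20)
p-value (upper-tail) = 0.00002
At α=0.1: p < α → reject H₀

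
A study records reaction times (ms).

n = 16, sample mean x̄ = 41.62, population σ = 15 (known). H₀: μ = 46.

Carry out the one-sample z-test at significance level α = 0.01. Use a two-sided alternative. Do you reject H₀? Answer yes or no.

SE = σ/√n = 15/√16 = 3.7500
z = (x̄−μ₀)/SE = (41.62−46)/3.7500 = -1.1680
p-value (two-sided) = 0.24281
At α=0.01: p ≥ α → fail to reject H₀

reject H₀: no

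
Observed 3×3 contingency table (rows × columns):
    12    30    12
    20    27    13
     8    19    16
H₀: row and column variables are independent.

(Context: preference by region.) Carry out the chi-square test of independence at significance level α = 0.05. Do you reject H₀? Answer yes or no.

Row totals [54, 60, 43], col totals [40, 76, 41], n=157
χ² = (12−13.76)²/13.76 + (30−26.14)²/26.14 + (12−14.10)²/14.10 + (20−15.29)²/15.29 + (27−29.04)²/29.04 + (13−15.67)²/15.67 + (8−10.96)²/10.96 + (19−20.82)²/20.82 + (16−11.23)²/11.23 = 6.1420
df = 4
p-value (upper-tail) = 0.18879
At α=0.05: p ≥ α → fail to reject H₀

reject H₀: no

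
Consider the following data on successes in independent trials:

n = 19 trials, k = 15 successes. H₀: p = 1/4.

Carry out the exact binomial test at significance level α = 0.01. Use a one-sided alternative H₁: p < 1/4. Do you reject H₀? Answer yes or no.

reject H₀: no

Exact binomial: n=19, k=15, p₀=1/4=0.2500
P(X≤15) from Σ C(n,i)·p₀^i·(1−p₀)^(n−i)
p-value (one-sided, H₁ less) = 1.00000
At α=0.01: p ≥ α → fail to reject H₀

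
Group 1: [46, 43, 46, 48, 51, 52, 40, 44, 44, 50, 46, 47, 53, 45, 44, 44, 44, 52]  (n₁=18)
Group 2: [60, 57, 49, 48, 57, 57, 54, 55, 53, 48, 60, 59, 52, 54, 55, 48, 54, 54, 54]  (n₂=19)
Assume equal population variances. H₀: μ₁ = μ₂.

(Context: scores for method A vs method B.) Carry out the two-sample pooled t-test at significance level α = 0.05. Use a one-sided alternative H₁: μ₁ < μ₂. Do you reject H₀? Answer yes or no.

reject H₀: yes

x̄₁=46.611, s₁=3.648, n₁=18
x̄₂=54.105, s₂=3.828, n₂=19
s_p² = [17·3.648² + 18·3.828²]/35 = 14.0019
SE = √(s_p²·(1/18+1/19)) = 1.2308
t = (46.611−54.105)/1.2308 = -6.0889
df = 35
p-value (one-sided, H₁ less) = 0.00000
At α=0.05: p < α → reject H₀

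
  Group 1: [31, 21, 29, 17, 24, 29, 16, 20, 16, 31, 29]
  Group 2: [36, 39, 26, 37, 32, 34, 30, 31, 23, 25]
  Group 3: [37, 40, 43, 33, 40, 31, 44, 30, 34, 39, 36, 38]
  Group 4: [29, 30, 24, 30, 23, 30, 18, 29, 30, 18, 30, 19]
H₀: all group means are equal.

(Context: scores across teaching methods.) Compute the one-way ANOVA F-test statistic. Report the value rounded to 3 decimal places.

Group means [23.91, 31.30, 37.08, 25.83], grand mean 29.578
SSB = Σnᵢ(x̄ᵢ−x̄)² = 1227.385; SSW = ΣΣ(x−x̄ᵢ)² = 1141.592
MSB = 1227.385/3 = 409.1285; MSW = 1141.592/41 = 27.8437
F = MSB/MSW = 14.6937
df = (3, 41)

test statistic = 14.694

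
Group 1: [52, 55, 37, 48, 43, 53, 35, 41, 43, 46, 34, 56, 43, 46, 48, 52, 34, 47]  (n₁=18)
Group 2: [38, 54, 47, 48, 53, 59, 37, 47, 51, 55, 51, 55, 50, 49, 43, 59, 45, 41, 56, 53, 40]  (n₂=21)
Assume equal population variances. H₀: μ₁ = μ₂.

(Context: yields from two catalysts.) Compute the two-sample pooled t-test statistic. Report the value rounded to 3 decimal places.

x̄₁=45.167, s₁=7.031, n₁=18
x̄₂=49.095, s₂=6.549, n₂=21
s_p² = [17·7.031² + 20·6.549²]/37 = 45.9003
SE = √(s_p²·(1/18+1/21)) = 2.1762
t = (45.167−49.095)/2.1762 = -1.8053
df = 37

test statistic = -1.805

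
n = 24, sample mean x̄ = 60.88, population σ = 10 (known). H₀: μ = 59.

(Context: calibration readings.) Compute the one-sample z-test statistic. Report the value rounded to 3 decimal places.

SE = σ/√n = 10/√24 = 2.0412
z = (x̄−μ₀)/SE = (60.88−59)/2.0412 = 0.9210

test statistic = 0.921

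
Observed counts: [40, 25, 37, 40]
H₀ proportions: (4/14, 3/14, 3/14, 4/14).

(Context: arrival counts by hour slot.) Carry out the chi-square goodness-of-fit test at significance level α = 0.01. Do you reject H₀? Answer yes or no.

n = 142; E_i = n·p_i = [40.57, 30.43, 30.43, 40.57]
χ² = (40−40.57)²/40.57 + (25−30.43)²/30.43 + (37−30.43)²/30.43 + (40−40.57)²/40.57 = 2.4038
df = 3
p-value (upper-tail) = 0.49294
At α=0.01: p ≥ α → fail to reject H₀

reject H₀: no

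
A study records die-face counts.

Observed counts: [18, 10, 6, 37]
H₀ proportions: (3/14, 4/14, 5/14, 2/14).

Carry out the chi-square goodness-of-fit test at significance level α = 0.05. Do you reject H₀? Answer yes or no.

n = 71; E_i = n·p_i = [15.21, 20.29, 25.36, 10.14]
χ² = (18−15.21)²/15.21 + (10−20.29)²/20.29 + (6−25.36)²/25.36 + (37−10.14)²/10.14 = 91.6169
df = 3
p-value (upper-tail) = 0.00000
At α=0.05: p < α → reject H₀

reject H₀: yes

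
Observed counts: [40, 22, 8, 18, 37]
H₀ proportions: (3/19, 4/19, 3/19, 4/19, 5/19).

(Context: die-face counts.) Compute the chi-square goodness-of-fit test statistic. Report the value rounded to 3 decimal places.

test statistic = 31.631

n = 125; E_i = n·p_i = [19.74, 26.32, 19.74, 26.32, 32.89]
χ² = (40−19.74)²/19.74 + (22−26.32)²/26.32 + (8−19.74)²/19.74 + (18−26.32)²/26.32 + (37−32.89)²/32.89 = 31.6309
df = 4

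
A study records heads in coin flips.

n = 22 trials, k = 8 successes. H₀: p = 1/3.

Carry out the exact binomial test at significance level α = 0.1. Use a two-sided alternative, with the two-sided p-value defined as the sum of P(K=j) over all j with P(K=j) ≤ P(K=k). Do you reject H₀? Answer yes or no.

Exact binomial: n=22, k=8, p₀=1/3=0.3333
P(X=j) = C(n,j)·p₀^j·(1−p₀)^(n−j); p = Σ P(X=j) over j with P(X=j) ≤ P(X=8)
p-value (two-sided) = 0.82192
At α=0.1: p ≥ α → fail to reject H₀

reject H₀: no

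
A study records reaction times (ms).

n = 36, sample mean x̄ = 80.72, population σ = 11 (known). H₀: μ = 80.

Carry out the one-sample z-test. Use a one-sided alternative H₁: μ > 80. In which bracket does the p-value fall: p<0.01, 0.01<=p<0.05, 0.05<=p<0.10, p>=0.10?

p-value bracket: p>=0.10

SE = σ/√n = 11/√36 = 1.8333
z = (x̄−μ₀)/SE = (80.72−80)/1.8333 = 0.3927
p-value (one-sided, H₁ greater) = 0.34726
→ bracket: p>=0.10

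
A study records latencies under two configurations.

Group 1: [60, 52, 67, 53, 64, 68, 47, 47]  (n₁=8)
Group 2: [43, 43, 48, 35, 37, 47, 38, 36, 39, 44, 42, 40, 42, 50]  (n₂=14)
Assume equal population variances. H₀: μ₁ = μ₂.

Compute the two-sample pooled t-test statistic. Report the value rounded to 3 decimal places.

x̄₁=57.250, s₁=8.615, n₁=8
x̄₂=41.714, s₂=4.548, n₂=14
s_p² = [7·8.615² + 13·4.548²]/20 = 39.4179
SE = √(s_p²·(1/8+1/14)) = 2.7826
t = (57.250−41.714)/2.7826 = 5.5832
df = 20

test statistic = 5.583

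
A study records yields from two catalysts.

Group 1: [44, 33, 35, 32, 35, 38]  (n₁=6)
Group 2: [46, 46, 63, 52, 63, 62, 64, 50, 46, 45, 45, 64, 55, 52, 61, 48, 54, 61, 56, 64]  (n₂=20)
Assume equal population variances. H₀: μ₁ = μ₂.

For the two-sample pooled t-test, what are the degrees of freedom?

df = n₁ + n₂ − 2 = 6 + 20 − 2 = 24

degrees of freedom = 24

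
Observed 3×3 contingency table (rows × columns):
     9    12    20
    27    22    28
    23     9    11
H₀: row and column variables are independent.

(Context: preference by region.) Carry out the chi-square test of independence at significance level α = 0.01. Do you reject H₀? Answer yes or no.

Row totals [41, 77, 43], col totals [59, 43, 59], n=161
χ² = (9−15.02)²/15.02 + (12−10.95)²/10.95 + (20−15.02)²/15.02 + (27−28.22)²/28.22 + (22−20.57)²/20.57 + (28−28.22)²/28.22 + (23−15.76)²/15.76 + (9−11.48)²/11.48 + (11−15.76)²/15.76 = 9.6208
df = 4
p-value (upper-tail) = 0.04732
At α=0.01: p ≥ α → fail to reject H₀

reject H₀: no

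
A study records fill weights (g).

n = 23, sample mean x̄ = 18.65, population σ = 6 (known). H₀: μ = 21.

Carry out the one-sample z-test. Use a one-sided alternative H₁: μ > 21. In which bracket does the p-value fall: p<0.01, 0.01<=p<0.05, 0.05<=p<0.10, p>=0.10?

SE = σ/√n = 6/√23 = 1.2511
z = (x̄−μ₀)/SE = (18.65−21)/1.2511 = -1.8784
p-value (one-sided, H₁ greater) = 0.96983
→ bracket: p>=0.10

p-value bracket: p>=0.10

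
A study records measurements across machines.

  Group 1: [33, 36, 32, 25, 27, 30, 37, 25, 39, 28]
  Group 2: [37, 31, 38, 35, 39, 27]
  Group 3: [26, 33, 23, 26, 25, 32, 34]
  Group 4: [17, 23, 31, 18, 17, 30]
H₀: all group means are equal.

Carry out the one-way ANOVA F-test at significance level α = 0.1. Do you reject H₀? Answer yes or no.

reject H₀: yes

Group means [31.20, 34.50, 28.43, 22.67], grand mean 29.448
SSB = Σnᵢ(x̄ᵢ−x̄)² = 467.025; SSW = ΣΣ(x−x̄ᵢ)² = 662.148
MSB = 467.025/3 = 155.6749; MSW = 662.148/25 = 26.4859
F = MSB/MSW = 5.8777
df = (3, 25)
p-value (upper-tail) = 0.00351
At α=0.1: p < α → reject H₀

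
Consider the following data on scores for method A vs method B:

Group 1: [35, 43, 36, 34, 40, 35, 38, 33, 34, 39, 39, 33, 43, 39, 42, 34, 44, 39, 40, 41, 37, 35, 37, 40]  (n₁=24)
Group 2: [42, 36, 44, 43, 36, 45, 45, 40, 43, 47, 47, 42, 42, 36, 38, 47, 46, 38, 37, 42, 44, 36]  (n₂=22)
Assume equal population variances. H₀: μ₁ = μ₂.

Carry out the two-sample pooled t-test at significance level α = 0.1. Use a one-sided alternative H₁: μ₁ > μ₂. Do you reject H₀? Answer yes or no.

x̄₁=37.917, s₁=3.348, n₁=24
x̄₂=41.636, s₂=3.910, n₂=22
s_p² = [23·3.348² + 21·3.910²]/44 = 13.1574
SE = √(s_p²·(1/24+1/22)) = 1.0706
t = (37.917−41.636)/1.0706 = -3.4743
df = 44
p-value (one-sided, H₁ greater) = 0.99942
At α=0.1: p ≥ α → fail to reject H₀

reject H₀: no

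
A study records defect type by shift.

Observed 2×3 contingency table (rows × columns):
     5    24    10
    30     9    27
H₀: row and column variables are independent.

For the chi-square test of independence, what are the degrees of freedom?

degrees of freedom = 2

df = (r−1)(c−1) = (2−1)·(3−1) = 2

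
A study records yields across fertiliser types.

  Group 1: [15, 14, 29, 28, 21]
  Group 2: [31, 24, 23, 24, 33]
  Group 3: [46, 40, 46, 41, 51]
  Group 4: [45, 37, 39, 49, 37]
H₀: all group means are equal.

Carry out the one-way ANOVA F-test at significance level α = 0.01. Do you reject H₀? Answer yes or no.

reject H₀: yes

Group means [21.40, 27.00, 44.80, 41.40], grand mean 33.650
SSB = Σnᵢ(x̄ᵢ−x̄)² = 1893.350; SSW = ΣΣ(x−x̄ᵢ)² = 477.200
MSB = 1893.350/3 = 631.1167; MSW = 477.200/16 = 29.8250
F = MSB/MSW = 21.1607
df = (3, 16)
p-value (upper-tail) = 0.00001
At α=0.01: p < α → reject H₀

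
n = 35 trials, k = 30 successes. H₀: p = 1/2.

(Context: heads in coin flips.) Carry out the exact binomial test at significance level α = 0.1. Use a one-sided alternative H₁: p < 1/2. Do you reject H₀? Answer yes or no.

Exact binomial: n=35, k=30, p₀=1/2=0.5000
P(X≤30) from Σ C(n,i)·p₀^i·(1−p₀)^(n−i)
p-value (one-sided, H₁ less) = 1.00000
At α=0.1: p ≥ α → fail to reject H₀

reject H₀: no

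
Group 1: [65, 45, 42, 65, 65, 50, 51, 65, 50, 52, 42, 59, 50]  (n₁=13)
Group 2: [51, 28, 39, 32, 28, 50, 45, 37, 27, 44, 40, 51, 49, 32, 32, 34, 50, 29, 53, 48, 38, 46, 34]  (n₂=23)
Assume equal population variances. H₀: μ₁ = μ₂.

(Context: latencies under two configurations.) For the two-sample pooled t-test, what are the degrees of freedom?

degrees of freedom = 34

df = n₁ + n₂ − 2 = 13 + 23 − 2 = 34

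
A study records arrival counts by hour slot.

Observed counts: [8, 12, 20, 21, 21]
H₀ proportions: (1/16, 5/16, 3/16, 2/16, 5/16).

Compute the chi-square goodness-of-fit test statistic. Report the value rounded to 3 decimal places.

test statistic = 22.358

n = 82; E_i = n·p_i = [5.12, 25.62, 15.38, 10.25, 25.62]
χ² = (8−5.12)²/5.12 + (12−25.62)²/25.62 + (20−15.38)²/15.38 + (21−10.25)²/10.25 + (21−25.62)²/25.62 = 22.3577
df = 4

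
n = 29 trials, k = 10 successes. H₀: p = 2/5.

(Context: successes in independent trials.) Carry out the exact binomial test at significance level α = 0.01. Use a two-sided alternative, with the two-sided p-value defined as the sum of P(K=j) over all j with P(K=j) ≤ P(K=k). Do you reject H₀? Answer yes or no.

Exact binomial: n=29, k=10, p₀=2/5=0.4000
P(X=j) = C(n,j)·p₀^j·(1−p₀)^(n−j); p = Σ P(X=j) over j with P(X=j) ≤ P(X=10)
p-value (two-sided) = 0.57677
At α=0.01: p ≥ α → fail to reject H₀

reject H₀: no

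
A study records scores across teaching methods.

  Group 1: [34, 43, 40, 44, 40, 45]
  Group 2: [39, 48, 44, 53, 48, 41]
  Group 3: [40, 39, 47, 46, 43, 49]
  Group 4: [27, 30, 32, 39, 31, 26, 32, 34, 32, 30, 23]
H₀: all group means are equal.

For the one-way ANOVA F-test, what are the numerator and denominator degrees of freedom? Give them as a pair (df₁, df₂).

degrees of freedom = [3, 25]

k = 4 groups, N = 29 total
df = (k−1, N−k) = (4−1, 29−4) = (3, 25)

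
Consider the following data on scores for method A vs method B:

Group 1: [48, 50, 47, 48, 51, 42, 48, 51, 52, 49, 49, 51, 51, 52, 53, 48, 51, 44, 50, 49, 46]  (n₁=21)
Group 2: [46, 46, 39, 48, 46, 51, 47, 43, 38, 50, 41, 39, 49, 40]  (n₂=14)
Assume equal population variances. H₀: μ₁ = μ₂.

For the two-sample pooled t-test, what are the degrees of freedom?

df = n₁ + n₂ − 2 = 21 + 14 − 2 = 33

degrees of freedom = 33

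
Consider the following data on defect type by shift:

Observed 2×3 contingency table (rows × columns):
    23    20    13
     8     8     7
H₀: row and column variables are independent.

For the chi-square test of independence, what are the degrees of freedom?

degrees of freedom = 2

df = (r−1)(c−1) = (2−1)·(3−1) = 2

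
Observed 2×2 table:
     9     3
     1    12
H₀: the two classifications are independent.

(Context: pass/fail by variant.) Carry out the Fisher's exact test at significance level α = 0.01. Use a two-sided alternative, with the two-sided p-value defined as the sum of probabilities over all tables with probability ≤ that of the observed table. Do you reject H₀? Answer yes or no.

reject H₀: yes

Margins: r₁=12, r₂=13, c₁=10, c₂=15, n=25
p_obs = C(12,9)·C(13,1)/C(25,10); sum pmf over tables with pmf ≤ p_obs
p-value (two-sided) = 0.00098
At α=0.01: p < α → reject H₀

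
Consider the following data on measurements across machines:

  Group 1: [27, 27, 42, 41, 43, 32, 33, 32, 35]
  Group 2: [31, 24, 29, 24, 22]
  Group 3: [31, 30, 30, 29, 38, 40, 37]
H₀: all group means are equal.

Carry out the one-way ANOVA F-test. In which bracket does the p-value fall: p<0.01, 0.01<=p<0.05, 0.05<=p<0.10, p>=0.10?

p-value bracket: 0.01<=p<0.05

Group means [34.67, 26.00, 33.57], grand mean 32.238
SSB = Σnᵢ(x̄ᵢ−x̄)² = 260.095; SSW = ΣΣ(x−x̄ᵢ)² = 481.714
MSB = 260.095/2 = 130.0476; MSW = 481.714/18 = 26.7619
F = MSB/MSW = 4.8594
df = (2, 18)
p-value (upper-tail) = 0.02053
→ bracket: 0.01<=p<0.05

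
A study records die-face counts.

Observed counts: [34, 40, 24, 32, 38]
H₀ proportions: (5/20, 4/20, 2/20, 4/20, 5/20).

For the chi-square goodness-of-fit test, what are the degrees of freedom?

degrees of freedom = 4

df = k − 1 = 5 − 1 = 4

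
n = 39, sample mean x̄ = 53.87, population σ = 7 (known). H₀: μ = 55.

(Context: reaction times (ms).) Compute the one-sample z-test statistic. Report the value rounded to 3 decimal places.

SE = σ/√n = 7/√39 = 1.1209
z = (x̄−μ₀)/SE = (53.87−55)/1.1209 = -1.0081

test statistic = -1.008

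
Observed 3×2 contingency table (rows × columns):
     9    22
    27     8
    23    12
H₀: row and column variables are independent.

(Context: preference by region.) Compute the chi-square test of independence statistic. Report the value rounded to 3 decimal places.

Row totals [31, 35, 35], col totals [59, 42], n=101
χ² = (9−18.11)²/18.11 + (22−12.89)²/12.89 + (27−20.45)²/20.45 + (8−14.55)²/14.55 + (23−20.45)²/20.45 + (12−14.55)²/14.55 = 16.8387
df = 2

test statistic = 16.839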